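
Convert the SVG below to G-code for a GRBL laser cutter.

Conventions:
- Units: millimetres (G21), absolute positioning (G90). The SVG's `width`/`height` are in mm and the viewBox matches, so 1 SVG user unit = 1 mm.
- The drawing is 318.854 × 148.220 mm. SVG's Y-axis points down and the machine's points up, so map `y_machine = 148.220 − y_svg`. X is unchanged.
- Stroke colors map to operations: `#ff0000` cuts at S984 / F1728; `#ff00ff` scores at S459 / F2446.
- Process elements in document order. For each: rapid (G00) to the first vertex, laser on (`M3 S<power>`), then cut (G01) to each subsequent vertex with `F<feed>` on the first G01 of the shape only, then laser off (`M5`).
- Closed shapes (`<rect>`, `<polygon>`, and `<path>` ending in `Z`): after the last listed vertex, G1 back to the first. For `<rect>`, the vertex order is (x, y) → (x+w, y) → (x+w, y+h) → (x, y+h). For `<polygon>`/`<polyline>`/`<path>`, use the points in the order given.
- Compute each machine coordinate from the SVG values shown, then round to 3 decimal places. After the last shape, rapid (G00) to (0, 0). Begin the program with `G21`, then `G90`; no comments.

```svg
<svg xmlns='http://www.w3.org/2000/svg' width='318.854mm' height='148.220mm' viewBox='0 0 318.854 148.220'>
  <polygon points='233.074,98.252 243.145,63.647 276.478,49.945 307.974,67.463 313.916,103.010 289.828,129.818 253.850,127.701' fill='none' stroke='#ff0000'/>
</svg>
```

1 u = 1 mm; y_m = 148.220 − y.

[1] `<polygon>` regular polygon, #ff0000→cut S984 F1728: (233.074,49.968) → (243.145,84.573) → (276.478,98.275) → (307.974,80.757) → (313.916,45.210) → (289.828,18.402) → (253.850,20.519) → (233.074,49.968) (closed)

G21
G90
G00 X233.074 Y49.968
M3 S984
G01 X243.145 Y84.573 F1728
G01 X276.478 Y98.275
G01 X307.974 Y80.757
G01 X313.916 Y45.210
G01 X289.828 Y18.402
G01 X253.850 Y20.519
G01 X233.074 Y49.968
M5
G00 X0.000 Y0.000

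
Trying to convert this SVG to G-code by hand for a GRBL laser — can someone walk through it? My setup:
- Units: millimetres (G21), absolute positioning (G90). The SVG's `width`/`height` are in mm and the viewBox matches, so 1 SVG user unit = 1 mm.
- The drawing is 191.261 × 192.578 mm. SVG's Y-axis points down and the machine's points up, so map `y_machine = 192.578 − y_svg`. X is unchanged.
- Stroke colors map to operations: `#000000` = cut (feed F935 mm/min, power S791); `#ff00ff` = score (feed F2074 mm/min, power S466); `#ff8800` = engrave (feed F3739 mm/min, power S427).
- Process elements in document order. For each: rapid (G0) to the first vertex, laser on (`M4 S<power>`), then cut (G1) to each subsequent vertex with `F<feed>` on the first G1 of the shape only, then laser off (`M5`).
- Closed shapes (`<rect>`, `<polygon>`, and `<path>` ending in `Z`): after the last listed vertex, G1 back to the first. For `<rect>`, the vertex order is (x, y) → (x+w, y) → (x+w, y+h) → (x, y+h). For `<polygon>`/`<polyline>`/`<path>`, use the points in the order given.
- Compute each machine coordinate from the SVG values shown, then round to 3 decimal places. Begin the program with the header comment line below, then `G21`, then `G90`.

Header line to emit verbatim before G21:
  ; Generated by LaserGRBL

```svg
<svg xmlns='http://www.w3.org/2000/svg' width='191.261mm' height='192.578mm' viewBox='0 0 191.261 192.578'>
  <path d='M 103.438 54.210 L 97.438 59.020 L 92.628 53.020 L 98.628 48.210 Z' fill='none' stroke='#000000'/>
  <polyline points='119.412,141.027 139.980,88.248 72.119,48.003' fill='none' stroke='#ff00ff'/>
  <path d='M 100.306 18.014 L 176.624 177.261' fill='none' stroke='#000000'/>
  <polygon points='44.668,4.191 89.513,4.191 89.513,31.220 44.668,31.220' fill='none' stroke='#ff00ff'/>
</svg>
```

; Generated by LaserGRBL
G21
G90
G0 X103.438 Y138.368
M4 S791
G1 X97.438 Y133.558 F935
G1 X92.628 Y139.558
G1 X98.628 Y144.368
G1 X103.438 Y138.368
M5
G0 X119.412 Y51.551
M4 S466
G1 X139.980 Y104.330 F2074
G1 X72.119 Y144.575
M5
G0 X100.306 Y174.564
M4 S791
G1 X176.624 Y15.317 F935
M5
G0 X44.668 Y188.387
M4 S466
G1 X89.513 Y188.387 F2074
G1 X89.513 Y161.358
G1 X44.668 Y161.358
G1 X44.668 Y188.387
M5

1 u = 1 mm; y_m = 192.578 − y.

[1] `<path>` regular polygon, #000000→cut S791 F935: (103.438,138.368) → (97.438,133.558) → (92.628,139.558) → (98.628,144.368) → (103.438,138.368) (closed)

[2] `<polyline>` open polyline, #ff00ff→score S466 F2074: (119.412,51.551) → (139.980,104.330) → (72.119,144.575)

[3] `<path>` line segment, #000000→cut S791 F935: (100.306,174.564) → (176.624,15.317)

[4] `<polygon>` rectangle, #ff00ff→score S466 F2074: (44.668,188.387) → (89.513,188.387) → (89.513,161.358) → (44.668,161.358) → (44.668,188.387) (closed)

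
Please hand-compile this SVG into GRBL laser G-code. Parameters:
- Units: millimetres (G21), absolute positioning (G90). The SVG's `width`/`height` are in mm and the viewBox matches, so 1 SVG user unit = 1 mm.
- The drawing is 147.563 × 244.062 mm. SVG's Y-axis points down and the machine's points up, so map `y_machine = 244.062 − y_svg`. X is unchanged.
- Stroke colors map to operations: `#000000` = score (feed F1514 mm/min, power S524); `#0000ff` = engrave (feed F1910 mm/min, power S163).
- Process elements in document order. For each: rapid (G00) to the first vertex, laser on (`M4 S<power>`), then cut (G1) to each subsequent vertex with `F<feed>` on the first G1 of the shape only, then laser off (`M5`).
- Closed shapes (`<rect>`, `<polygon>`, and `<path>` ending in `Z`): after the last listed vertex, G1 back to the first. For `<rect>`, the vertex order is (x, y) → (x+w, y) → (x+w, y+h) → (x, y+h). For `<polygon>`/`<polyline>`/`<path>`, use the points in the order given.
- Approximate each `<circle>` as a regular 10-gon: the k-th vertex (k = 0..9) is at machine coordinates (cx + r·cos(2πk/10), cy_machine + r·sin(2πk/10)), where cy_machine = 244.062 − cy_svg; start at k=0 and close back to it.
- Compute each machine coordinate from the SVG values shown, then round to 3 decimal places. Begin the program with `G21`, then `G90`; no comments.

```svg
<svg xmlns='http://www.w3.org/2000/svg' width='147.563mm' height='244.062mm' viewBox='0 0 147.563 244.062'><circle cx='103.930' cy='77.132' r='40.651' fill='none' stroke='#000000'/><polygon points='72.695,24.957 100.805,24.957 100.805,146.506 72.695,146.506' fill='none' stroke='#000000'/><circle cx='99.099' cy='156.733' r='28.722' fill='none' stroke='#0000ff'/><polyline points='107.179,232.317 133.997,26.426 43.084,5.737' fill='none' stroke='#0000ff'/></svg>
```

G21
G90
G00 X144.581 Y166.930
M4 S524
G1 X136.817 Y190.824 F1514
G1 X116.492 Y205.591
G1 X91.368 Y205.591
G1 X71.043 Y190.824
G1 X63.279 Y166.930
G1 X71.043 Y143.036
G1 X91.368 Y128.269
G1 X116.492 Y128.269
G1 X136.817 Y143.036
G1 X144.581 Y166.930
M5
G00 X72.695 Y219.105
M4 S524
G1 X100.805 Y219.105 F1514
G1 X100.805 Y97.556
G1 X72.695 Y97.556
G1 X72.695 Y219.105
M5
G00 X127.821 Y87.329
M4 S163
G1 X122.336 Y104.211 F1910
G1 X107.975 Y114.645
G1 X90.223 Y114.645
G1 X75.862 Y104.211
G1 X70.377 Y87.329
G1 X75.862 Y70.447
G1 X90.223 Y60.013
G1 X107.975 Y60.013
G1 X122.336 Y70.447
G1 X127.821 Y87.329
M5
G00 X107.179 Y11.745
M4 S163
G1 X133.997 Y217.636 F1910
G1 X43.084 Y238.325
M5

1 u = 1 mm; y_m = 244.062 − y.

[1] `<circle>` circle, #000000→score S524 F1514: (144.581,166.930) → (136.817,190.824) → (116.492,205.591) → (91.368,205.591) → (71.043,190.824) → (63.279,166.930) → (71.043,143.036) → (91.368,128.269) → (116.492,128.269) → (136.817,143.036) → (144.581,166.930) (closed)

[2] `<polygon>` rectangle, #000000→score S524 F1514: (72.695,219.105) → (100.805,219.105) → (100.805,97.556) → (72.695,97.556) → (72.695,219.105) (closed)

[3] `<circle>` circle, #0000ff→engrave S163 F1910: (127.821,87.329) → (122.336,104.211) → (107.975,114.645) → (90.223,114.645) → (75.862,104.211) → (70.377,87.329) → (75.862,70.447) → (90.223,60.013) → (107.975,60.013) → (122.336,70.447) → (127.821,87.329) (closed)

[4] `<polyline>` open polyline, #0000ff→engrave S163 F1910: (107.179,11.745) → (133.997,217.636) → (43.084,238.325)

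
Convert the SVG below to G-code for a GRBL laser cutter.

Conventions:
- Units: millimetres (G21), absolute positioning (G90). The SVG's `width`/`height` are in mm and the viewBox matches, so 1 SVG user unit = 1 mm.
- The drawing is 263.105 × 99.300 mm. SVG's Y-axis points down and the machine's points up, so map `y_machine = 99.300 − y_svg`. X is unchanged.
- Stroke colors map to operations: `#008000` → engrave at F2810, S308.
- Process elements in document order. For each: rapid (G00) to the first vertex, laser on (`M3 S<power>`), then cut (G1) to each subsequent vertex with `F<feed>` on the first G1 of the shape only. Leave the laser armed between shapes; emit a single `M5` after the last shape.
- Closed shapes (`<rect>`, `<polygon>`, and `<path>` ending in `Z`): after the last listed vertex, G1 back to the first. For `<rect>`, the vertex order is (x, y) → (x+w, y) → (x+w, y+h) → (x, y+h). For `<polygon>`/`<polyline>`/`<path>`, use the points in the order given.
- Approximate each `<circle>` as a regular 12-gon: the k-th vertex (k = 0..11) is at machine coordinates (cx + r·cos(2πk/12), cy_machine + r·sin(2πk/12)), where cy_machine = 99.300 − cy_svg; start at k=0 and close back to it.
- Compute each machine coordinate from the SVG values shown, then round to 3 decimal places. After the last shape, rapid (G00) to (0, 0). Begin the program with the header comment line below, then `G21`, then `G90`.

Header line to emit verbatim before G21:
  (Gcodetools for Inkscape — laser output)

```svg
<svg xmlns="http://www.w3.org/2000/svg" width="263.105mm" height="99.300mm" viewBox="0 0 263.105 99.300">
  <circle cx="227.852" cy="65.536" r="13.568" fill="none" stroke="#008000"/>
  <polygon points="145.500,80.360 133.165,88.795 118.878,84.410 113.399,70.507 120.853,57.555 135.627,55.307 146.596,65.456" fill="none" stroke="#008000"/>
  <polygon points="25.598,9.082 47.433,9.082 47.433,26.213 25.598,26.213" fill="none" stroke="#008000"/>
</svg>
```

(Gcodetools for Inkscape — laser output)
G21
G90
G00 X241.420 Y33.764
M3 S308
G1 X239.602 Y40.548 F2810
G1 X234.636 Y45.514
G1 X227.852 Y47.332
G1 X221.068 Y45.514
G1 X216.102 Y40.548
G1 X214.284 Y33.764
G1 X216.102 Y26.980
G1 X221.068 Y22.014
G1 X227.852 Y20.196
G1 X234.636 Y22.014
G1 X239.602 Y26.980
G1 X241.420 Y33.764
G00 X145.500 Y18.940
M3 S308
G1 X133.165 Y10.505 F2810
G1 X118.878 Y14.890
G1 X113.399 Y28.793
G1 X120.853 Y41.745
G1 X135.627 Y43.993
G1 X146.596 Y33.844
G1 X145.500 Y18.940
G00 X25.598 Y90.218
M3 S308
G1 X47.433 Y90.218 F2810
G1 X47.433 Y73.087
G1 X25.598 Y73.087
G1 X25.598 Y90.218
M5
G00 X0.000 Y0.000

viewBox `0 0 263.105 99.300` with mm width/height → 1 unit = 1 mm. Flip: y_m = 99.300 − y_svg.

**Shape 1** — `<circle>` circle, stroke `#008000` → engrave (S308, F2810). Machine vertices: (241.420,33.764) → (239.602,40.548) → (234.636,45.514) → (227.852,47.332) → (221.068,45.514) → (216.102,40.548) → (214.284,33.764) → (216.102,26.980) → (221.068,22.014) → (227.852,20.196) → (234.636,22.014) → (239.602,26.980) → (241.420,33.764). Closed: final G1 returns to the first vertex.

**Shape 2** — `<polygon>` regular polygon, stroke `#008000` → engrave (S308, F2810). Machine vertices: (145.500,18.940) → (133.165,10.505) → (118.878,14.890) → (113.399,28.793) → (120.853,41.745) → (135.627,43.993) → (146.596,33.844) → (145.500,18.940). Closed: final G1 returns to the first vertex.

**Shape 3** — `<polygon>` rectangle, stroke `#008000` → engrave (S308, F2810). Machine vertices: (25.598,90.218) → (47.433,90.218) → (47.433,73.087) → (25.598,73.087) → (25.598,90.218). Closed: final G1 returns to the first vertex.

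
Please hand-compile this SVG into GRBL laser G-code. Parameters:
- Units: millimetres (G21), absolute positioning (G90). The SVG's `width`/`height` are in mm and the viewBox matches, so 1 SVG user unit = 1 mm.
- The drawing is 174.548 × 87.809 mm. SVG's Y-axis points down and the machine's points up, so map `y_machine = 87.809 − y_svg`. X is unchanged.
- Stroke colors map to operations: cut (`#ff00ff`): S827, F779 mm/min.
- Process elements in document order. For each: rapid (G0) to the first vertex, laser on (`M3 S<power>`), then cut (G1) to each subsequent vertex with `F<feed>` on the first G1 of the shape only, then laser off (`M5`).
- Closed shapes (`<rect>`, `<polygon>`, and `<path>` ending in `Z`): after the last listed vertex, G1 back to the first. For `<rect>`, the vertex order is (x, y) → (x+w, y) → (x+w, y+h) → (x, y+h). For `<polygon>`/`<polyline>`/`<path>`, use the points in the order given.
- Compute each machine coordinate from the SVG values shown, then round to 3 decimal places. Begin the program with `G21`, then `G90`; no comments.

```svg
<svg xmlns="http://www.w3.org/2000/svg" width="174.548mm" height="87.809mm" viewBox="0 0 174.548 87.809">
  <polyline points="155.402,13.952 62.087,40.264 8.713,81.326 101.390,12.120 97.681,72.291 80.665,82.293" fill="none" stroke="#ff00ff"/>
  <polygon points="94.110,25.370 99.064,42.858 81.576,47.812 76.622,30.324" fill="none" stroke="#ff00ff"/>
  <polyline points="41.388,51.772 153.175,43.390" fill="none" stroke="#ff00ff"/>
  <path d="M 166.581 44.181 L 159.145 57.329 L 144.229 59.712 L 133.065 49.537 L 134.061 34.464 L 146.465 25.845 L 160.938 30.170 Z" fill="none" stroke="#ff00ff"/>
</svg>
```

G21
G90
G0 X155.402 Y73.857
M3 S827
G1 X62.087 Y47.545 F779
G1 X8.713 Y6.483
G1 X101.390 Y75.689
G1 X97.681 Y15.518
G1 X80.665 Y5.516
M5
G0 X94.110 Y62.439
M3 S827
G1 X99.064 Y44.951 F779
G1 X81.576 Y39.997
G1 X76.622 Y57.485
G1 X94.110 Y62.439
M5
G0 X41.388 Y36.037
M3 S827
G1 X153.175 Y44.419 F779
M5
G0 X166.581 Y43.628
M3 S827
G1 X159.145 Y30.480 F779
G1 X144.229 Y28.097
G1 X133.065 Y38.272
G1 X134.061 Y53.345
G1 X146.465 Y61.964
G1 X160.938 Y57.639
G1 X166.581 Y43.628
M5

1 u = 1 mm; y_m = 87.809 − y.

[1] `<polyline>` open polyline, #ff00ff→cut S827 F779: (155.402,73.857) → (62.087,47.545) → (8.713,6.483) → (101.390,75.689) → (97.681,15.518) → (80.665,5.516)

[2] `<polygon>` regular polygon, #ff00ff→cut S827 F779: (94.110,62.439) → (99.064,44.951) → (81.576,39.997) → (76.622,57.485) → (94.110,62.439) (closed)

[3] `<polyline>` line segment, #ff00ff→cut S827 F779: (41.388,36.037) → (153.175,44.419)

[4] `<path>` regular polygon, #ff00ff→cut S827 F779: (166.581,43.628) → (159.145,30.480) → (144.229,28.097) → (133.065,38.272) → (134.061,53.345) → (146.465,61.964) → (160.938,57.639) → (166.581,43.628) (closed)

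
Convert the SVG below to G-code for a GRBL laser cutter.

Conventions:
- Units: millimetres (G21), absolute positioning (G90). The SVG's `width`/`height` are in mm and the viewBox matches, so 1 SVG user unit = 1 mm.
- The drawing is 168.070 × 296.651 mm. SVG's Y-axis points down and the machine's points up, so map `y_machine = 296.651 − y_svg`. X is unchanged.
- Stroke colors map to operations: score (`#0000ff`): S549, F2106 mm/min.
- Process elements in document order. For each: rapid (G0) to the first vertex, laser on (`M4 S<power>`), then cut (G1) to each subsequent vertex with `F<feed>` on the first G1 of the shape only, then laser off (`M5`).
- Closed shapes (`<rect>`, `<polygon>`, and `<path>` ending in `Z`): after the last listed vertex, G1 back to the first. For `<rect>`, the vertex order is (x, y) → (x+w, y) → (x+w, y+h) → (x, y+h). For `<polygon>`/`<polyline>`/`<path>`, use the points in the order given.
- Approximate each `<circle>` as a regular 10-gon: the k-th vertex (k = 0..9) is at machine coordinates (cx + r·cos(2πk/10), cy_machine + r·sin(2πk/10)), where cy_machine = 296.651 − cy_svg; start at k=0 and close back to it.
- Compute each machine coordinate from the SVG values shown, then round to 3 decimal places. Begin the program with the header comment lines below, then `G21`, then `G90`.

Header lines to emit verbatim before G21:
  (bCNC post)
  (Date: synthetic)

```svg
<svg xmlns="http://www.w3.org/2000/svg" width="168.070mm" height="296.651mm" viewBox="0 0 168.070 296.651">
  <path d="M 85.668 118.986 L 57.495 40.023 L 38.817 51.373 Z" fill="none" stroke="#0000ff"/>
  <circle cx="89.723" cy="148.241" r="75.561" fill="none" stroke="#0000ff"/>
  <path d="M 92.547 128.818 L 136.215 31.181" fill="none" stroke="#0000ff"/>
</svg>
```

(bCNC post)
(Date: synthetic)
G21
G90
G0 X85.668 Y177.665
M4 S549
G1 X57.495 Y256.628 F2106
G1 X38.817 Y245.278
G1 X85.668 Y177.665
M5
G0 X165.284 Y148.410
M4 S549
G1 X150.853 Y192.824 F2106
G1 X113.073 Y220.273
G1 X66.373 Y220.273
G1 X28.593 Y192.824
G1 X14.162 Y148.410
G1 X28.593 Y103.996
G1 X66.373 Y76.547
G1 X113.073 Y76.547
G1 X150.853 Y103.996
G1 X165.284 Y148.410
M5
G0 X92.547 Y167.833
M4 S549
G1 X136.215 Y265.470 F2106
M5

1 u = 1 mm; y_m = 296.651 − y.

[1] `<path>` closed polygon, #0000ff→score S549 F2106: (85.668,177.665) → (57.495,256.628) → (38.817,245.278) → (85.668,177.665) (closed)

[2] `<circle>` circle, #0000ff→score S549 F2106: (165.284,148.410) → (150.853,192.824) → (113.073,220.273) → (66.373,220.273) → (28.593,192.824) → (14.162,148.410) → (28.593,103.996) → (66.373,76.547) → (113.073,76.547) → (150.853,103.996) → (165.284,148.410) (closed)

[3] `<path>` line segment, #0000ff→score S549 F2106: (92.547,167.833) → (136.215,265.470)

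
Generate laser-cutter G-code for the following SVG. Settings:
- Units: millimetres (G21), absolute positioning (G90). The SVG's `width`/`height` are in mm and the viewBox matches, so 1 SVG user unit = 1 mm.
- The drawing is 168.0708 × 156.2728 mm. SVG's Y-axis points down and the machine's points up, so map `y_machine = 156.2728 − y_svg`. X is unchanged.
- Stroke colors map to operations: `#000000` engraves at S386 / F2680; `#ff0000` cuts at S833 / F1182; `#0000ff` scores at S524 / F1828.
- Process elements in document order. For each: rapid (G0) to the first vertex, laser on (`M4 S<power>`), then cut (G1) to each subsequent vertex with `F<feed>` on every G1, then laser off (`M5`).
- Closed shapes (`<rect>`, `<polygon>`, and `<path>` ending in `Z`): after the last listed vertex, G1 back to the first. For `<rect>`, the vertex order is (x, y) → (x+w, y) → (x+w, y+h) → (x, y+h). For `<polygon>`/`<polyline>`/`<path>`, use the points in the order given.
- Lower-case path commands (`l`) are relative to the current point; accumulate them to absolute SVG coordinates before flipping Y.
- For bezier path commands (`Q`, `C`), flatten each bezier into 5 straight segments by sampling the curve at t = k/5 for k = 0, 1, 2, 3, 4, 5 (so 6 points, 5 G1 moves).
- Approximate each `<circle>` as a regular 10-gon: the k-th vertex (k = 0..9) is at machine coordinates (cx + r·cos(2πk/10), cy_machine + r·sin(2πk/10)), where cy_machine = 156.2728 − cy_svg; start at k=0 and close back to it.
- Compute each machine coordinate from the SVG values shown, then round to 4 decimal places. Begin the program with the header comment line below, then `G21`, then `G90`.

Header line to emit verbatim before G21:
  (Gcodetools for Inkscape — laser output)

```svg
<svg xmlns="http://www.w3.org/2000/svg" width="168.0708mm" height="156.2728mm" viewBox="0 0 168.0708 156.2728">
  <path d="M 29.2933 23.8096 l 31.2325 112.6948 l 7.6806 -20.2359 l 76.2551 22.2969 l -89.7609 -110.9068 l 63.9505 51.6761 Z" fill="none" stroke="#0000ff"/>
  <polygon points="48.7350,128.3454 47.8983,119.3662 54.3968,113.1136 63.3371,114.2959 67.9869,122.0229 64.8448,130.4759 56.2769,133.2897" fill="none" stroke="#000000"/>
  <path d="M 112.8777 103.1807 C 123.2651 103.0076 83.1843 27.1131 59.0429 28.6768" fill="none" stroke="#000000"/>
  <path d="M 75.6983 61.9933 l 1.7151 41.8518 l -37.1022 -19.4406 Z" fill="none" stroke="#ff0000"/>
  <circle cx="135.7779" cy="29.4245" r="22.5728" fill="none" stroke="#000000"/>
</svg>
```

(Gcodetools for Inkscape — laser output)
G21
G90
G0 X29.2933 Y132.4632
M4 S524
G1 X60.5258 Y19.7684 F1828
G1 X68.2064 Y40.0043 F1828
G1 X144.4615 Y17.7074 F1828
G1 X54.7006 Y128.6142 F1828
G1 X118.6511 Y76.9381 F1828
G1 X29.2933 Y132.4632 F1828
M5
G0 X48.7350 Y27.9274
M4 S386
G1 X47.8983 Y36.9066 F2680
G1 X54.3968 Y43.1592 F2680
G1 X63.3371 Y41.9769 F2680
G1 X67.9869 Y34.2499 F2680
G1 X64.8448 Y25.7969 F2680
G1 X56.2769 Y22.9831 F2680
G1 X48.7350 Y27.9274 F2680
M5
G0 X112.8777 Y53.0921
M4 S386
G1 X113.5852 Y61.0571 F2680
G1 X105.3679 Y79.8426 F2680
G1 X91.4134 Y102.0960 F2680
G1 X74.9092 Y120.4647 F2680
G1 X59.0429 Y127.5960 F2680
M5
G0 X75.6983 Y94.2795
M4 S833
G1 X77.4134 Y52.4277 F1182
G1 X40.3112 Y71.8683 F1182
G1 X75.6983 Y94.2795 F1182
M5
G0 X158.3507 Y126.8483
M4 S386
G1 X154.0397 Y140.1163 F2680
G1 X142.7533 Y148.3163 F2680
G1 X128.8025 Y148.3163 F2680
G1 X117.5161 Y140.1163 F2680
G1 X113.2051 Y126.8483 F2680
G1 X117.5161 Y113.5803 F2680
G1 X128.8025 Y105.3803 F2680
G1 X142.7533 Y105.3803 F2680
G1 X154.0397 Y113.5803 F2680
G1 X158.3507 Y126.8483 F2680
M5

viewBox `0 0 168.0708 156.2728` with mm width/height → 1 unit = 1 mm. Flip: y_m = 156.2728 − y_svg.

**Shape 1** — `<path>` closed polygon, stroke `#0000ff` → score (S524, F1828). Machine vertices: (29.2933,132.4632) → (60.5258,19.7684) → (68.2064,40.0043) → (144.4615,17.7074) → (54.7006,128.6142) → (118.6511,76.9381) → (29.2933,132.4632). Closed: final G1 returns to the first vertex.

**Shape 2** — `<polygon>` regular polygon, stroke `#000000` → engrave (S386, F2680). Machine vertices: (48.7350,27.9274) → (47.8983,36.9066) → (54.3968,43.1592) → (63.3371,41.9769) → (67.9869,34.2499) → (64.8448,25.7969) → (56.2769,22.9831) → (48.7350,27.9274). Closed: final G1 returns to the first vertex.

**Shape 3** — `<path>` cubic bezier, stroke `#000000` → engrave (S386, F2680). Control points (SVG): P0=(112.8777,103.1807), P1=(123.2651,103.0076), P2=(83.1843,27.1131), P3=(59.0429,28.6768); sampled at t=k/5. Machine vertices: (112.8777,53.0921) → (113.5852,61.0571) → (105.3679,79.8426) → (91.4134,102.0960) → (74.9092,120.4647) → (59.0429,127.5960). Open path.

**Shape 4** — `<path>` regular polygon, stroke `#ff0000` → cut (S833, F1182). Machine vertices: (75.6983,94.2795) → (77.4134,52.4277) → (40.3112,71.8683) → (75.6983,94.2795). Closed: final G1 returns to the first vertex.

**Shape 5** — `<circle>` circle, stroke `#000000` → engrave (S386, F2680). Machine vertices: (158.3507,126.8483) → (154.0397,140.1163) → (142.7533,148.3163) → (128.8025,148.3163) → (117.5161,140.1163) → (113.2051,126.8483) → (117.5161,113.5803) → (128.8025,105.3803) → (142.7533,105.3803) → (154.0397,113.5803) → (158.3507,126.8483). Closed: final G1 returns to the first vertex.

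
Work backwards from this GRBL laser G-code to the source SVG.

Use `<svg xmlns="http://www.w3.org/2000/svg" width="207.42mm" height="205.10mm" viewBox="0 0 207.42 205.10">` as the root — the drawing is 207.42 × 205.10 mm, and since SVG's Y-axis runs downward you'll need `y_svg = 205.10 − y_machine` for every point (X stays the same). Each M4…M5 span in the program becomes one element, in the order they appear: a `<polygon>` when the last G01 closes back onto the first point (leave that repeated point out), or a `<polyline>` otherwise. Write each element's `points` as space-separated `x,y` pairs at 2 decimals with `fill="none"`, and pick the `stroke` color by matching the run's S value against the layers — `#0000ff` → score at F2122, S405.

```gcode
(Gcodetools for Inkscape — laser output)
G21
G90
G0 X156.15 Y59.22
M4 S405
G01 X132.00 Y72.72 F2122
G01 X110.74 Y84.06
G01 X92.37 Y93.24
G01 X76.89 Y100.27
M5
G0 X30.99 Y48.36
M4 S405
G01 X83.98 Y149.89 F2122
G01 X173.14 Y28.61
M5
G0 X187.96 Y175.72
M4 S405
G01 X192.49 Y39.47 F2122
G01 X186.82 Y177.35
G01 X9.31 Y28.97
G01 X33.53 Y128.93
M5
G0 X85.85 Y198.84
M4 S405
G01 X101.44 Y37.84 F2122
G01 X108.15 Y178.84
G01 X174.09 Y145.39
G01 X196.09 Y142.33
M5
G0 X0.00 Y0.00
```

<svg xmlns="http://www.w3.org/2000/svg" width="207.42mm" height="205.10mm" viewBox="0 0 207.42 205.10">
  <polyline points="156.15,145.88 132.00,132.38 110.74,121.04 92.37,111.86 76.89,104.83" fill="none" stroke="#0000ff"/>
  <polyline points="30.99,156.74 83.98,55.21 173.14,176.49" fill="none" stroke="#0000ff"/>
  <polyline points="187.96,29.38 192.49,165.63 186.82,27.75 9.31,176.13 33.53,76.17" fill="none" stroke="#0000ff"/>
  <polyline points="85.85,6.26 101.44,167.26 108.15,26.26 174.09,59.71 196.09,62.77" fill="none" stroke="#0000ff"/>
</svg>

Each laser-on run becomes one SVG element. Flip Y back into SVG space with y_svg = 205.10 − y_machine. Every run uses S405, so all elements get stroke `#0000ff` (score).

Run 1: The run is open, so emit a `<polyline>` with points (Y-flipped): 156.15,145.88 132.00,132.38 110.74,121.04 92.37,111.86 76.89,104.83.

Run 2: The run is open, so emit a `<polyline>` with points (Y-flipped): 30.99,156.74 83.98,55.21 173.14,176.49.

Run 3: The run is open, so emit a `<polyline>` with points (Y-flipped): 187.96,29.38 192.49,165.63 186.82,27.75 9.31,176.13 33.53,76.17.

Run 4: The run is open, so emit a `<polyline>` with points (Y-flipped): 85.85,6.26 101.44,167.26 108.15,26.26 174.09,59.71 196.09,62.77.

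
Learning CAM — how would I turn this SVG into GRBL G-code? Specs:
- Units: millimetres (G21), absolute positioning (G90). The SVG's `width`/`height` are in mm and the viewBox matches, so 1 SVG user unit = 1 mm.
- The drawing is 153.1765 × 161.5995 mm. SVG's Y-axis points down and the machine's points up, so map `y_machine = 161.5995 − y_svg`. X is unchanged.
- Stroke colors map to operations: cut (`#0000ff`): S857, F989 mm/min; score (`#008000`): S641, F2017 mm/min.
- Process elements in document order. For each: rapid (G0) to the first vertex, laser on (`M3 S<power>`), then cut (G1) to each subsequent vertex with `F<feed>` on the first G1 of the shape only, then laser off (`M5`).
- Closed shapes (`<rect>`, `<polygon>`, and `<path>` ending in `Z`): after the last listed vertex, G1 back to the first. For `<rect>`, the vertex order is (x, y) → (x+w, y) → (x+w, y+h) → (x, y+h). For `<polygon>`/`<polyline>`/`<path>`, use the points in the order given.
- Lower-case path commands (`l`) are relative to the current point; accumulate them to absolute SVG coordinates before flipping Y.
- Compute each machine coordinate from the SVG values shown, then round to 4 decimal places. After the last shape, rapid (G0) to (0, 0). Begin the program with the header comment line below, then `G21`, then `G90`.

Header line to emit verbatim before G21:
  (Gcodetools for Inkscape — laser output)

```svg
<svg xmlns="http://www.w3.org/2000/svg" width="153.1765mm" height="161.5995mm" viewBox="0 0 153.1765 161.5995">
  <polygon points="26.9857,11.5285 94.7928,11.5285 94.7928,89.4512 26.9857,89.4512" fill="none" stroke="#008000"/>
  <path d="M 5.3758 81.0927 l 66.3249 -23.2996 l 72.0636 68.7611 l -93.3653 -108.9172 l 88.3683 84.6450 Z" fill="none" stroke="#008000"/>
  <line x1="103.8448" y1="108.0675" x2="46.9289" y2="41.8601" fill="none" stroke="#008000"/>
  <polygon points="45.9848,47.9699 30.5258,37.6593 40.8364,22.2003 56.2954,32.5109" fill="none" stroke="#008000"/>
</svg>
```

(Gcodetools for Inkscape — laser output)
G21
G90
G0 X26.9857 Y150.0710
M3 S641
G1 X94.7928 Y150.0710 F2017
G1 X94.7928 Y72.1483
G1 X26.9857 Y72.1483
G1 X26.9857 Y150.0710
M5
G0 X5.3758 Y80.5068
M3 S641
G1 X71.7007 Y103.8064 F2017
G1 X143.7643 Y35.0453
G1 X50.3990 Y143.9625
G1 X138.7673 Y59.3175
G1 X5.3758 Y80.5068
M5
G0 X103.8448 Y53.5320
M3 S641
G1 X46.9289 Y119.7394 F2017
M5
G0 X45.9848 Y113.6296
M3 S641
G1 X30.5258 Y123.9402 F2017
G1 X40.8364 Y139.3992
G1 X56.2954 Y129.0886
G1 X45.9848 Y113.6296
M5
G0 X0.0000 Y0.0000

Since the viewBox matches the mm dimensions, user units are millimetres directly. The only transform is the Y-flip y_m = 161.5995 − y_svg.

Shape 1 is a rectangle drawn with `<polygon>`. Its stroke #008000 means score at S641, F2017. After flipping Y the toolpath is (26.9857,150.0710) → (94.7928,150.0710) → (94.7928,72.1483) → (26.9857,72.1483) → (26.9857,150.0710), returning to the start.

Shape 2 is a closed polygon drawn with `<path>`. Its stroke #008000 means score at S641, F2017. After flipping Y the toolpath is (5.3758,80.5068) → (71.7007,103.8064) → (143.7643,35.0453) → (50.3990,143.9625) → (138.7673,59.3175) → (5.3758,80.5068), returning to the start.

Shape 3 is a line segment drawn with `<line>`. Its stroke #008000 means score at S641, F2017. After flipping Y the toolpath is (103.8448,53.5320) → (46.9289,119.7394).

Shape 4 is a regular polygon drawn with `<polygon>`. Its stroke #008000 means score at S641, F2017. After flipping Y the toolpath is (45.9848,113.6296) → (30.5258,123.9402) → (40.8364,139.3992) → (56.2954,129.0886) → (45.9848,113.6296), returning to the start.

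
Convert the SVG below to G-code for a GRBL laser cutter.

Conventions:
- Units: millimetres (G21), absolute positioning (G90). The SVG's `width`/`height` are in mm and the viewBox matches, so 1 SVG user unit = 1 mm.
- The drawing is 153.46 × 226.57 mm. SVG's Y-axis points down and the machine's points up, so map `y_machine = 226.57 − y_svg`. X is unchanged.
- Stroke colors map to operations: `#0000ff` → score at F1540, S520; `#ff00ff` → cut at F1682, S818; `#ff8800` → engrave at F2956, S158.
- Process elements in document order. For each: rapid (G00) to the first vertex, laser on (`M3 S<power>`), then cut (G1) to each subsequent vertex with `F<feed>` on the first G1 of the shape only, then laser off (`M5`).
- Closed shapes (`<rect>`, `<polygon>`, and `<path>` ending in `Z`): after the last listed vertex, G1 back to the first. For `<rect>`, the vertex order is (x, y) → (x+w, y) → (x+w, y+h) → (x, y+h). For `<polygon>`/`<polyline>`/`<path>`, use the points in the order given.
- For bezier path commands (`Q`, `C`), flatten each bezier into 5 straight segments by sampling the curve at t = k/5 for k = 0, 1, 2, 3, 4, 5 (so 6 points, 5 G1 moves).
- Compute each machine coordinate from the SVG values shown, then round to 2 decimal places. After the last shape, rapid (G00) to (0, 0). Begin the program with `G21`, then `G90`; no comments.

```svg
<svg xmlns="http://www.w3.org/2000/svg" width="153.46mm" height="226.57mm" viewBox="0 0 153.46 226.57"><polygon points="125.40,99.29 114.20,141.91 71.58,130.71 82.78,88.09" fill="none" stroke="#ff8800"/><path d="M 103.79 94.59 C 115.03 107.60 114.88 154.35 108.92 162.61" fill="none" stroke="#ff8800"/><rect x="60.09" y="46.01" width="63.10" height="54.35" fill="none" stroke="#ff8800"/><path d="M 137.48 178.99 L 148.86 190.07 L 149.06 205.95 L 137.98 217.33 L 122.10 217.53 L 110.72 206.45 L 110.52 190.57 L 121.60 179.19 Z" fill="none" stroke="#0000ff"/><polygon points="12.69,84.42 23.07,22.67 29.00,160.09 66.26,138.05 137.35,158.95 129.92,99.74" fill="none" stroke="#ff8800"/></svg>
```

1 u = 1 mm; y_m = 226.57 − y.

[1] `<polygon>` regular polygon, #ff8800→engrave S158 F2956: (125.40,127.28) → (114.20,84.66) → (71.58,95.86) → (82.78,138.48) → (125.40,127.28) (closed)

[2] `<path>` cubic bezier, #ff8800→engrave S158 F2956: (103.79,131.98) → (109.21,120.70) → (112.17,104.80) → (112.93,87.72) → (111.75,72.96) → (108.92,63.96)

[3] `<rect>` rectangle, #ff8800→engrave S158 F2956: (60.09,180.56) → (123.19,180.56) → (123.19,126.21) → (60.09,126.21) → (60.09,180.56) (closed)

[4] `<path>` regular polygon, #0000ff→score S520 F1540: (137.48,47.58) → (148.86,36.50) → (149.06,20.62) → (137.98,9.24) → (122.10,9.04) → (110.72,20.12) → (110.52,36.00) → (121.60,47.38) → (137.48,47.58) (closed)

[5] `<polygon>` closed polygon, #ff8800→engrave S158 F2956: (12.69,142.15) → (23.07,203.90) → (29.00,66.48) → (66.26,88.52) → (137.35,67.62) → (129.92,126.83) → (12.69,142.15) (closed)

G21
G90
G00 X125.40 Y127.28
M3 S158
G1 X114.20 Y84.66 F2956
G1 X71.58 Y95.86
G1 X82.78 Y138.48
G1 X125.40 Y127.28
M5
G00 X103.79 Y131.98
M3 S158
G1 X109.21 Y120.70 F2956
G1 X112.17 Y104.80
G1 X112.93 Y87.72
G1 X111.75 Y72.96
G1 X108.92 Y63.96
M5
G00 X60.09 Y180.56
M3 S158
G1 X123.19 Y180.56 F2956
G1 X123.19 Y126.21
G1 X60.09 Y126.21
G1 X60.09 Y180.56
M5
G00 X137.48 Y47.58
M3 S520
G1 X148.86 Y36.50 F1540
G1 X149.06 Y20.62
G1 X137.98 Y9.24
G1 X122.10 Y9.04
G1 X110.72 Y20.12
G1 X110.52 Y36.00
G1 X121.60 Y47.38
G1 X137.48 Y47.58
M5
G00 X12.69 Y142.15
M3 S158
G1 X23.07 Y203.90 F2956
G1 X29.00 Y66.48
G1 X66.26 Y88.52
G1 X137.35 Y67.62
G1 X129.92 Y126.83
G1 X12.69 Y142.15
M5
G00 X0.00 Y0.00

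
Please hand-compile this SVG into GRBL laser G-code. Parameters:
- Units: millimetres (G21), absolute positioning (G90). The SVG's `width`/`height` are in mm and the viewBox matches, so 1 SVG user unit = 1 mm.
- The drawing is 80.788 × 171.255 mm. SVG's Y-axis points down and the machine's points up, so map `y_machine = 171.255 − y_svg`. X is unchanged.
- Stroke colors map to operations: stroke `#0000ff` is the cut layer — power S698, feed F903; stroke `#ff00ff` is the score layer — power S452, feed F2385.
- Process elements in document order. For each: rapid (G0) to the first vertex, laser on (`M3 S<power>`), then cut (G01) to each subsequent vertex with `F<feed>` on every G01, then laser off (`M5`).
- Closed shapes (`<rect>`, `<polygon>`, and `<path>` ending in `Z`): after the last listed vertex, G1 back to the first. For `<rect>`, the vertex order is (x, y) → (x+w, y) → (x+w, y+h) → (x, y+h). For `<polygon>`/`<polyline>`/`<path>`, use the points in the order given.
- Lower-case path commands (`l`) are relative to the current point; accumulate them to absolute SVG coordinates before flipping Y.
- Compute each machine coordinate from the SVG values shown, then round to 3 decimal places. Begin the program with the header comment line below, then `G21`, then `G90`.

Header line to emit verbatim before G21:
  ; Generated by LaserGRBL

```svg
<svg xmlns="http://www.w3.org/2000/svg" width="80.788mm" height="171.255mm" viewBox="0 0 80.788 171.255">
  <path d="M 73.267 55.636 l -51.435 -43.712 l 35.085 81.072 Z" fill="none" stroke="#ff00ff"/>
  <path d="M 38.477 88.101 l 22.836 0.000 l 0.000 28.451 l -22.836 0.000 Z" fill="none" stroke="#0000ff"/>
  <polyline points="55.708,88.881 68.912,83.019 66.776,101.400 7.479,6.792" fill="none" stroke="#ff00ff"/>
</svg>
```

1 u = 1 mm; y_m = 171.255 − y.

[1] `<path>` closed polygon, #ff00ff→score S452 F2385: (73.267,115.619) → (21.832,159.331) → (56.917,78.259) → (73.267,115.619) (closed)

[2] `<path>` rectangle, #0000ff→cut S698 F903: (38.477,83.154) → (61.313,83.154) → (61.313,54.703) → (38.477,54.703) → (38.477,83.154) (closed)

[3] `<polyline>` open polyline, #ff00ff→score S452 F2385: (55.708,82.374) → (68.912,88.236) → (66.776,69.855) → (7.479,164.463)

; Generated by LaserGRBL
G21
G90
G0 X73.267 Y115.619
M3 S452
G01 X21.832 Y159.331 F2385
G01 X56.917 Y78.259 F2385
G01 X73.267 Y115.619 F2385
M5
G0 X38.477 Y83.154
M3 S698
G01 X61.313 Y83.154 F903
G01 X61.313 Y54.703 F903
G01 X38.477 Y54.703 F903
G01 X38.477 Y83.154 F903
M5
G0 X55.708 Y82.374
M3 S452
G01 X68.912 Y88.236 F2385
G01 X66.776 Y69.855 F2385
G01 X7.479 Y164.463 F2385
M5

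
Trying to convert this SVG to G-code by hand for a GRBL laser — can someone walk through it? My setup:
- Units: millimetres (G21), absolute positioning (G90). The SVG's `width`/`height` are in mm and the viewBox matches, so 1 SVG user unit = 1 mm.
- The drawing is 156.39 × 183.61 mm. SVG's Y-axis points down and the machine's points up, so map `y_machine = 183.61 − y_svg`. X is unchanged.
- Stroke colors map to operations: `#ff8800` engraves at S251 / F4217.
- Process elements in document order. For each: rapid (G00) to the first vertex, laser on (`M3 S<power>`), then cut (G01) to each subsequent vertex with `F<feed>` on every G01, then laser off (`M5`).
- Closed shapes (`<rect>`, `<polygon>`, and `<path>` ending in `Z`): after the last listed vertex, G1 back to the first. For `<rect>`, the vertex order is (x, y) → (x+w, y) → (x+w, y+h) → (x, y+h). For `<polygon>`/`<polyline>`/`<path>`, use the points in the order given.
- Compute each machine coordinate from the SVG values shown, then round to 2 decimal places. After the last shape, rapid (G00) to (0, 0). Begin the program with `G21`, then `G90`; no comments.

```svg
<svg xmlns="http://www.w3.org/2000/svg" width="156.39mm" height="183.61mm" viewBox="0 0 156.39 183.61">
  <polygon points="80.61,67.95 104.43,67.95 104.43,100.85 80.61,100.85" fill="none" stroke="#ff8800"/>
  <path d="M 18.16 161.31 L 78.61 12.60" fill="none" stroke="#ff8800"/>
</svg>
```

G21
G90
G00 X80.61 Y115.66
M3 S251
G01 X104.43 Y115.66 F4217
G01 X104.43 Y82.76 F4217
G01 X80.61 Y82.76 F4217
G01 X80.61 Y115.66 F4217
M5
G00 X18.16 Y22.30
M3 S251
G01 X78.61 Y171.01 F4217
M5
G00 X0.00 Y0.00

1 u = 1 mm; y_m = 183.61 − y.

[1] `<polygon>` rectangle, #ff8800→engrave S251 F4217: (80.61,115.66) → (104.43,115.66) → (104.43,82.76) → (80.61,82.76) → (80.61,115.66) (closed)

[2] `<path>` line segment, #ff8800→engrave S251 F4217: (18.16,22.30) → (78.61,171.01)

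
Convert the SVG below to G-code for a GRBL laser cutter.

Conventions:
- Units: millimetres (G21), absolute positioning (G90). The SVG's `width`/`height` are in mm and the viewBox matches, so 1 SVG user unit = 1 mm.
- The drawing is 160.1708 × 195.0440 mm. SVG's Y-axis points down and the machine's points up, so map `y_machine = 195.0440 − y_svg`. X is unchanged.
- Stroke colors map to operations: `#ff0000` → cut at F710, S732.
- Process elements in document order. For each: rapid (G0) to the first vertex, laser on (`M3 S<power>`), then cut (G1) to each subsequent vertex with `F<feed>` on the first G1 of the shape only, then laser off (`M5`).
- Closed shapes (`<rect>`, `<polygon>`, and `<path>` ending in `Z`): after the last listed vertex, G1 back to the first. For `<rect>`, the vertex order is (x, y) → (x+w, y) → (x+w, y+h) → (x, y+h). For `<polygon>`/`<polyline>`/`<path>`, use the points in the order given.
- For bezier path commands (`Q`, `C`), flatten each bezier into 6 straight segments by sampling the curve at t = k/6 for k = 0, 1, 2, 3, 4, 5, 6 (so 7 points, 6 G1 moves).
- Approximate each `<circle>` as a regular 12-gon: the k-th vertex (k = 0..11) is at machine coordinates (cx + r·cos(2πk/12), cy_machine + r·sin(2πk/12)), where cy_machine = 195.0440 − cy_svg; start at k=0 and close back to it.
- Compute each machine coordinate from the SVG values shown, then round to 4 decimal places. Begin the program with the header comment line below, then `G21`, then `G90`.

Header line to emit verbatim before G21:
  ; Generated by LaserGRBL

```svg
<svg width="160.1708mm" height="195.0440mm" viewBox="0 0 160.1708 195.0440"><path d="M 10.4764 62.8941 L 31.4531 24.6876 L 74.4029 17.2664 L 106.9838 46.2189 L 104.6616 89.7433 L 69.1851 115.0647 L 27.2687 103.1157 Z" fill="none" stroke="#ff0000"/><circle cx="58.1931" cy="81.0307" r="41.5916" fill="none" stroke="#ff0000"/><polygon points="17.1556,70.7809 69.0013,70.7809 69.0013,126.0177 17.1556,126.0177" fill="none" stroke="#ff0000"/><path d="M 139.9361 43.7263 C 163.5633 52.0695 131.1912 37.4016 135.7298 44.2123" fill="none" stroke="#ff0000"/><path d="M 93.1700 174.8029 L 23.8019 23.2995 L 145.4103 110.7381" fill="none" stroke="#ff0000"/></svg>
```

; Generated by LaserGRBL
G21
G90
G0 X10.4764 Y132.1499
M3 S732
G1 X31.4531 Y170.3564 F710
G1 X74.4029 Y177.7776
G1 X106.9838 Y148.8251
G1 X104.6616 Y105.3007
G1 X69.1851 Y79.9793
G1 X27.2687 Y91.9283
G1 X10.4764 Y132.1499
M5
G0 X99.7847 Y114.0133
M3 S732
G1 X94.2125 Y134.8091 F710
G1 X78.9889 Y150.0327
G1 X58.1931 Y155.6049
G1 X37.3973 Y150.0327
G1 X22.1737 Y134.8091
G1 X16.6015 Y114.0133
G1 X22.1737 Y93.2175
G1 X37.3973 Y77.9939
G1 X58.1931 Y72.4217
G1 X78.9889 Y77.9939
G1 X94.2125 Y93.2175
G1 X99.7847 Y114.0133
M5
G0 X17.1556 Y124.2631
M3 S732
G1 X69.0013 Y124.2631 F710
G1 X69.0013 Y69.0263
G1 X17.1556 Y69.0263
G1 X17.1556 Y124.2631
M5
G0 X139.9361 Y151.3177
M3 S732
G1 X147.5132 Y148.8577 F710
G1 X148.3380 Y148.9971
G1 X144.9912 Y150.5000
G1 X140.0537 Y152.1306
G1 X136.1063 Y152.6531
G1 X135.7298 Y150.8317
M5
G0 X93.1700 Y20.2411
M3 S732
G1 X23.8019 Y171.7445 F710
G1 X145.4103 Y84.3059
M5

Since the viewBox matches the mm dimensions, user units are millimetres directly. The only transform is the Y-flip y_m = 195.0440 − y_svg.

Shape 1 is a regular polygon drawn with `<path>`. Its stroke #ff0000 means cut at S732, F710. After flipping Y the toolpath is (10.4764,132.1499) → (31.4531,170.3564) → (74.4029,177.7776) → (106.9838,148.8251) → (104.6616,105.3007) → (69.1851,79.9793) → (27.2687,91.9283) → (10.4764,132.1499), returning to the start.

Shape 2 is a circle drawn with `<circle>`. Its stroke #ff0000 means cut at S732, F710. After flipping Y the toolpath is (99.7847,114.0133) → (94.2125,134.8091) → (78.9889,150.0327) → (58.1931,155.6049) → (37.3973,150.0327) → (22.1737,134.8091) → (16.6015,114.0133) → (22.1737,93.2175) → (37.3973,77.9939) → (58.1931,72.4217) → (78.9889,77.9939) → (94.2125,93.2175) → (99.7847,114.0133), returning to the start.

Shape 3 is a rectangle drawn with `<polygon>`. Its stroke #ff0000 means cut at S732, F710. After flipping Y the toolpath is (17.1556,124.2631) → (69.0013,124.2631) → (69.0013,69.0263) → (17.1556,69.0263) → (17.1556,124.2631), returning to the start.

Shape 4 is a cubic bezier drawn with `<path>`. Its stroke #ff0000 means cut at S732, F710. After flipping Y the toolpath is (139.9361,151.3177) → (147.5132,148.8577) → (148.3380,148.9971) → (144.9912,150.5000) → (140.0537,152.1306) → (136.1063,152.6531) → (135.7298,150.8317).

Shape 5 is a open polyline drawn with `<path>`. Its stroke #ff0000 means cut at S732, F710. After flipping Y the toolpath is (93.1700,20.2411) → (23.8019,171.7445) → (145.4103,84.3059).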